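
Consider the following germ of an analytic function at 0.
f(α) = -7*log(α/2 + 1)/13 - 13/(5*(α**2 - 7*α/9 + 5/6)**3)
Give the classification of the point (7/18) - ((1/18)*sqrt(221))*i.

The denominator factor α**2 - 7*α/9 + 5/6 vanishes at (7/18) - ((1/18)*sqrt(221))*i and appears to the power 3; the numerator there equals -13/5, nonzero, and no other factor vanishes.
The branch terms are analytic at this point.
Hence a pole whose order is the multiplicity, 3.

The point is a pole of order 3.


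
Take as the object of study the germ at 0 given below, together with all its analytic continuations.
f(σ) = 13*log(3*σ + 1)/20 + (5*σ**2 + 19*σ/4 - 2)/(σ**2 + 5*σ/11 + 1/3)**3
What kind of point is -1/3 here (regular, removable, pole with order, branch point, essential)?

The point is a logarithmic branch point.

The term (13/20)*log(1 - σ/(-1/3)) has argument 1 - -1/3/(-1/3) = 0 at -1/3: a logarithmic (infinitely-sheeted) branch point; the remaining terms are analytic or single-valued there.


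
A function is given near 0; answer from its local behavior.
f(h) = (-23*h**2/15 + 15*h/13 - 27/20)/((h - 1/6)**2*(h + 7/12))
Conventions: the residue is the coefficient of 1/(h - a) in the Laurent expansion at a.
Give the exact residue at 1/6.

At the order-2 pole 1/6 set g(h) = (h - (1/6))^2*f(h) = (-23*h**2/15 + 15*h/13 - 27/20)/(h + 7/12).
Order-2 pole: residue = g'(a); g'(1/6) = 9448/3159, so the residue is 9448/3159.

The residue is 9448/3159.


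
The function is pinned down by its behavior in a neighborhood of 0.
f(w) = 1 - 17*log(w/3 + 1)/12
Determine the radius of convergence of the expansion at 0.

Branch term (-17/12)*log(1 - w/(-3)): its argument vanishes at w = -3, a logarithmic branch point, modulus 3.
The radius of convergence is the smallest modulus among the singular points: 3.

The radius of convergence is 3.


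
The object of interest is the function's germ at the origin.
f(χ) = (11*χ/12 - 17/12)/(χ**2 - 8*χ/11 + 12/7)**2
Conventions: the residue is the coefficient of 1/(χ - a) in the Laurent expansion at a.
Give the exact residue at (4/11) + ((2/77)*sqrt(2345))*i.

The factor χ**2 - 8*χ/11 + 12/7 splits as (χ - a)(χ - a') with a = (4/11) + ((2/77)*sqrt(2345))*i, a' = (4/11) - ((2/77)*sqrt(2345))*i. At the order-2 pole a set g(χ) = (χ - a)^2*f(χ) = [11*χ/12 - 17/12] / (χ - a')^2.
Order-2 pole: residue = g'(a); g'((4/11) + ((2/77)*sqrt(2345))*i) = ((121121/43094400)*sqrt(2345))*i, so the residue is ((121121/43094400)*sqrt(2345))*i.

The residue is ((121121/43094400)*sqrt(2345))*i.


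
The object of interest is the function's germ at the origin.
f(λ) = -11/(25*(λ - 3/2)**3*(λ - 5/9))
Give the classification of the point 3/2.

The point is a pole of order 3.

The denominator factor λ - 3/2 vanishes at 3/2 and appears to the power 3; the numerator there equals -11/25, nonzero, and no other factor vanishes.
Hence a pole whose order is the multiplicity, 3.


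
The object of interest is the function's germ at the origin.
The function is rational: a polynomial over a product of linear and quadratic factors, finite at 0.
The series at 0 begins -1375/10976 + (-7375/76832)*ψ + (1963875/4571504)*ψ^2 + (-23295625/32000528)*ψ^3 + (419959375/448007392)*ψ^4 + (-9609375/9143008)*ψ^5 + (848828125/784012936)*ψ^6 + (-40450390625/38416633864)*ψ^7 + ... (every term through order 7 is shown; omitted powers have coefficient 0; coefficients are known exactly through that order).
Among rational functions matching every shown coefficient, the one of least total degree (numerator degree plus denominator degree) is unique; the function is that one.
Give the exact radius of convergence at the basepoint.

The radius of convergence is 7/5.

No rational of total degree below 5 reproduces all 8 coefficients; solving the [2/3] Pade equations on them gives f(ψ) = (3*ψ**2/34 - ψ - 11/32)/(ψ + 7/5)**3, whose expansion matches every shown term.
Denominator factor (ψ + 7/5)^3: pole of order 3 at -7/5, modulus 7/5.
The radius of convergence is the smallest modulus among the singular points: 7/5.


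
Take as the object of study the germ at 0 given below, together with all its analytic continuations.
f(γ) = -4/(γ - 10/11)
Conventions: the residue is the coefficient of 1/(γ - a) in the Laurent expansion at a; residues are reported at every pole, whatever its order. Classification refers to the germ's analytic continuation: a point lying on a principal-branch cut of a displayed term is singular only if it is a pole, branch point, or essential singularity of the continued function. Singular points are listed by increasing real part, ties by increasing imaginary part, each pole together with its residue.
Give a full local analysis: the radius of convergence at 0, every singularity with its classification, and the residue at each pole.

Denominator factor (γ - 10/11): pole of order 1 at 10/11, modulus 10/11.
The radius of convergence is the smallest modulus among the singular points: 10/11.
At the order-1 pole 10/11 set g(γ) = (γ - (10/11))*f(γ) = -4.
Simple pole: residue = g(a) at a = 10/11, which is -4.

Radius of convergence at 0: 10/11.
At 10/11: a pole of order 1; residue -4.


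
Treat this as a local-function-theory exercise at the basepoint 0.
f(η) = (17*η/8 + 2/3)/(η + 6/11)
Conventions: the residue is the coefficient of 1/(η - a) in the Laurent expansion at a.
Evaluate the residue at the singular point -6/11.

The residue is -65/132.

At the order-1 pole -6/11 set g(η) = (η - (-6/11))*f(η) = 17*η/8 + 2/3.
Simple pole: residue = g(a) at a = -6/11, which is -65/132.


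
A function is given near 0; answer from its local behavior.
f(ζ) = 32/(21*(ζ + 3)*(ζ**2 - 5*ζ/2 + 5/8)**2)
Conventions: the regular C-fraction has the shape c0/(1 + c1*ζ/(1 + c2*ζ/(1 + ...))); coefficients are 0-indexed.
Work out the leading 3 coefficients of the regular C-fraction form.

Taylor coefficients (expand at 0): a_0 = 2048/1575, a_1 = 47104/4725, a_2 = 3893248/70875.
c0 = a_0 = 2048/1575. Peel one level at a time: if S = 1 + c*ζ/S' with S'(0) = 1, then c is the ζ-coefficient of S and S' = c*ζ/(S - 1).
S_1 = c0/f = 1 + (-23/3)*ζ + (248/15)*ζ^2 + ...; c1 = -23/3.
S_2 = c1*ζ/(S_1 - 1) = 1 + (248/115)*ζ + ...; c2 = 248/115.

The regular C-fraction coefficients are [2048/1575, -23/3, 248/115].


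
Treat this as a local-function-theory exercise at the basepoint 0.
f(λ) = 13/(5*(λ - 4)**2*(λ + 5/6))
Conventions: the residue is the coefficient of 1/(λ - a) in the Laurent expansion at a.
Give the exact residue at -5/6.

At the order-1 pole -5/6 set g(λ) = (λ - (-5/6))*f(λ) = 13/(5*(λ - 4)**2).
Simple pole: residue = g(a) at a = -5/6, which is 468/4205.

The residue is 468/4205.


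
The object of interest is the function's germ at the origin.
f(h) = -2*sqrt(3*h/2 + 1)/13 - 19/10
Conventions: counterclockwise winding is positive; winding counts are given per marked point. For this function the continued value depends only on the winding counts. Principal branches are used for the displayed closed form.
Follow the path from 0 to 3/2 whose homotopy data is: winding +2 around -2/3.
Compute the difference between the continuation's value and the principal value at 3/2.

The rational part is single-valued and drops out of the difference; each branch term changes only by its own monodromy.
(-2/13)*sqrt(1 - h/(-2/3)): winding +2 is even, the square root returns to the same sheet, contribution 0.
Summing the contributions at h = 3/2 gives 0.

Continued minus principal equals 0.


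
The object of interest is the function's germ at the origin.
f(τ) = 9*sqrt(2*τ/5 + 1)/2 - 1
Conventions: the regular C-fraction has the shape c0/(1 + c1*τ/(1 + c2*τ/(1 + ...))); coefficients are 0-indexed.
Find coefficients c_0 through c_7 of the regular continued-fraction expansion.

The regular C-fraction coefficients are [7/2, -9/35, 5/14, 7/250, 43/250, 5/86, 61/430, 43/610].

Taylor coefficients (expand at 0): a_0 = 7/2, a_1 = 9/10, a_2 = -9/100, a_3 = 9/500, a_4 = -9/2000, a_5 = 63/50000, a_6 = -189/500000, a_7 = 297/2500000.
c0 = a_0 = 7/2. Peel one level at a time: if S = 1 + c*τ/S' with S'(0) = 1, then c is the τ-coefficient of S and S' = c*τ/(S - 1).
S_1 = c0/f = 1 + (-9/35)*τ + (9/98)*τ^2 + ...; c1 = -9/35.
S_2 = c1*τ/(S_1 - 1) = 1 + (5/14)*τ + (-1/100)*τ^2 + ...; c2 = 5/14.
S_3 = c2*τ/(S_2 - 1) = 1 + (7/250)*τ + (-301/62500)*τ^2 + ...; c3 = 7/250.
S_4 = c3*τ/(S_3 - 1) = 1 + (43/250)*τ + (-1/100)*τ^2 + ...; c4 = 43/250.
S_5 = c4*τ/(S_4 - 1) = 1 + (5/86)*τ + (-61/7396)*τ^2 + ...; c5 = 5/86.
S_6 = c5*τ/(S_5 - 1) = 1 + (61/430)*τ + (-1/100)*τ^2 + ...; c6 = 61/430.
S_7 = c6*τ/(S_6 - 1) = 1 + (43/610)*τ + ...; c7 = 43/610.


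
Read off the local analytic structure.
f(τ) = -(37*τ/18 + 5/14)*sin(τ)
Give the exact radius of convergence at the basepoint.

The radius of convergence is infinite.

The factor -sin(τ) is entire and contributes no finite singular point.
The polynomial part has no poles.
No finite singular points: the Taylor series at 0 converges everywhere.


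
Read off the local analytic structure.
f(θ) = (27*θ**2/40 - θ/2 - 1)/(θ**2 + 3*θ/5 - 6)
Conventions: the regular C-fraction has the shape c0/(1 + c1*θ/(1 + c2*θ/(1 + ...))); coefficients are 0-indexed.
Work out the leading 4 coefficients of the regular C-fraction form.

The regular C-fraction coefficients are [1/6, -3/5, 97/72, -12089/34920].

Taylor coefficients (expand at 0): a_0 = 1/6, a_1 = 1/10, a_2 = -269/3600, a_3 = 331/36000.
c0 = a_0 = 1/6. Peel one level at a time: if S = 1 + c*θ/S' with S'(0) = 1, then c is the θ-coefficient of S and S' = c*θ/(S - 1).
S_1 = c0/f = 1 + (-3/5)*θ + (97/120)*θ^2 + ...; c1 = -3/5.
S_2 = c1*θ/(S_1 - 1) = 1 + (97/72)*θ + (12089/25920)*θ^2 + ...; c2 = 97/72.
S_3 = c2*θ/(S_2 - 1) = 1 + (-12089/34920)*θ + ...; c3 = -12089/34920.


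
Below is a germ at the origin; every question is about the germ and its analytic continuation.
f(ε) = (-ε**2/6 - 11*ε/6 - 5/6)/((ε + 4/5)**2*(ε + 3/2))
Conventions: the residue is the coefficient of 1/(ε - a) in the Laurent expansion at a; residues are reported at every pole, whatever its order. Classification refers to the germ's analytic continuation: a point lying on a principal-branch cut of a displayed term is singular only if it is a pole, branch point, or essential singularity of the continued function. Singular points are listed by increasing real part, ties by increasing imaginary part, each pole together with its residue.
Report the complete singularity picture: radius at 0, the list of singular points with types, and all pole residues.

Denominator factor (ε + 3/2): pole of order 1 at -3/2, modulus 3/2.
Denominator factor (ε + 4/5)^2: pole of order 2 at -4/5, modulus 4/5.
The radius of convergence is the smallest modulus among the singular points: 4/5.
At the order-1 pole -3/2 set g(ε) = (ε - (-3/2))*f(ε) = (-ε**2/6 - 11*ε/6 - 5/6)/(ε + 4/5)**2.
Simple pole: residue = g(a) at a = -3/2, which is 925/294.
At the order-2 pole -4/5 set g(ε) = (ε - (-4/5))^2*f(ε) = (-ε**2/6 - 11*ε/6 - 5/6)/(ε + 3/2).
Order-2 pole: residue = g'(a); g'(-4/5) = -487/147, so the residue is -487/147.
List the singular points by increasing real part (a conjugate pair: the negative imaginary part first).

Radius of convergence at 0: 4/5.
At -3/2: a pole of order 1; residue 925/294.
At -4/5: a pole of order 2; residue -487/147.


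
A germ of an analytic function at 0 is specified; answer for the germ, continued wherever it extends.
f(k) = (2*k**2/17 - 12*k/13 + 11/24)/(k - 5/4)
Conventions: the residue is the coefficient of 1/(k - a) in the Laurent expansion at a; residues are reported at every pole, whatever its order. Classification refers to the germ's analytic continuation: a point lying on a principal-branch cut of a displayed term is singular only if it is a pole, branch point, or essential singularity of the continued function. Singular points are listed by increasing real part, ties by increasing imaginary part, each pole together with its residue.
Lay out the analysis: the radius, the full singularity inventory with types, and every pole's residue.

Radius of convergence at 0: 5/4.
At 5/4: a pole of order 1; residue -1357/2652.

Denominator factor (k - 5/4): pole of order 1 at 5/4, modulus 5/4.
The radius of convergence is the smallest modulus among the singular points: 5/4.
At the order-1 pole 5/4 set g(k) = (k - (5/4))*f(k) = 2*k**2/17 - 12*k/13 + 11/24.
Simple pole: residue = g(a) at a = 5/4, which is -1357/2652.


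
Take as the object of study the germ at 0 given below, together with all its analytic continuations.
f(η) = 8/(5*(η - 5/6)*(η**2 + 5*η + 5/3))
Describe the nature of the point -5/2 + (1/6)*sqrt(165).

The point is a pole of order 1.

The denominator factor η**2 + 5*η + 5/3 vanishes at -5/2 + (1/6)*sqrt(165) and appears to the power 1; the numerator there equals 8/5, nonzero, and no other factor vanishes.
Hence a pole whose order is the multiplicity, 1.


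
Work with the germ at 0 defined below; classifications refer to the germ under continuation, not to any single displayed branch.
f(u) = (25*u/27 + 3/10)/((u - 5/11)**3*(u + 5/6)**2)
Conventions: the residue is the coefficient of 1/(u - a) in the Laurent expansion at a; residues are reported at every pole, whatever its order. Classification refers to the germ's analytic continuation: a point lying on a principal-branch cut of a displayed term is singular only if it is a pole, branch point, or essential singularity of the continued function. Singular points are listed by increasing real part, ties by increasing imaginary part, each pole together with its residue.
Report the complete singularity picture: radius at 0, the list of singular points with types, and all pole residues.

Denominator factor (u + 5/6)^2: pole of order 2 at -5/6, modulus 5/6.
Denominator factor (u - 5/11)^3: pole of order 3 at 5/11, modulus 5/11.
The radius of convergence is the smallest modulus among the singular points: 5/11.
At the order-2 pole -5/6 set g(u) = (u - (-5/6))^2*f(u) = (25*u/27 + 3/10)/(u - 5/11)**3.
Order-2 pole: residue = g'(a); g'(-5/6) = 21093688/261003125, so the residue is 21093688/261003125.
At the order-3 pole 5/11 set g(u) = (u - (5/11))^3*f(u) = (25*u/27 + 3/10)/(u + 5/6)**2.
Order-3 pole: residue = g''(a)/2; g''(5/11) = -42187376/261003125, so the residue is -21093688/261003125.
List the singular points by increasing real part (a conjugate pair: the negative imaginary part first).

Radius of convergence at 0: 5/11.
At -5/6: a pole of order 2; residue 21093688/261003125.
At 5/11: a pole of order 3; residue -21093688/261003125.


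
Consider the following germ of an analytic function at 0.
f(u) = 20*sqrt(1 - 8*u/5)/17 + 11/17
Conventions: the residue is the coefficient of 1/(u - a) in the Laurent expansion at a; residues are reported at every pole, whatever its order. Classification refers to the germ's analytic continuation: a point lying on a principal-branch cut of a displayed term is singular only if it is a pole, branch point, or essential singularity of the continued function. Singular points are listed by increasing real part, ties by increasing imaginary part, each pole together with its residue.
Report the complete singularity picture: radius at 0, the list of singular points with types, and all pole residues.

Radius of convergence at 0: 5/8.
At 5/8: an algebraic (square-root) branch point.

Branch term (20/17)*sqrt(1 - u/(5/8)): its argument vanishes at u = 5/8, a square-root branch point, modulus 5/8.
The radius of convergence is the smallest modulus among the singular points: 5/8.


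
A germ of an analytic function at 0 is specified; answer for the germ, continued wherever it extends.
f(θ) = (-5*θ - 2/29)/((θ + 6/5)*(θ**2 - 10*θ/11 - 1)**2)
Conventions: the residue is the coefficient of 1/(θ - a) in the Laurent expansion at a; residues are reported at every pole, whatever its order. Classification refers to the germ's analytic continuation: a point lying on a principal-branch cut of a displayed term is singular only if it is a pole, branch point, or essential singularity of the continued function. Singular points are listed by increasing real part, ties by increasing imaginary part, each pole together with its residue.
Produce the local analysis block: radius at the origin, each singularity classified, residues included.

Radius of convergence at 0: -5/11 + (1/11)*sqrt(146).
At -6/5: a pole of order 1; residue 13007500/5139989.
At 5/11 - (1/11)*sqrt(146): a pole of order 2; residue -6503750/5139989 - (59480615535/438256022096)*sqrt(146).
At 5/11 + (1/11)*sqrt(146): a pole of order 2; residue -6503750/5139989 + (59480615535/438256022096)*sqrt(146).

Denominator factor (θ + 6/5): pole of order 1 at -6/5, modulus 6/5.
Denominator factor (θ**2 - 10*θ/11 - 1)^2: discriminant 584/121, real irrational roots 5/11 + (1/11)*sqrt(146) and 5/11 - (1/11)*sqrt(146); poles of order 2, moduli 5/11 + (1/11)*sqrt(146) and -5/11 + (1/11)*sqrt(146).
The radius of convergence is the smallest modulus among the singular points: -5/11 + (1/11)*sqrt(146).
At the order-1 pole -6/5 set g(θ) = (θ - (-6/5))*f(θ) = (-5*θ - 2/29)/(θ**2 - 10*θ/11 - 1)**2.
Simple pole: residue = g(a) at a = -6/5, which is 13007500/5139989.
The factor θ**2 - 10*θ/11 - 1 splits as (θ - a)(θ - a') with a = 5/11 - (1/11)*sqrt(146), a' = 5/11 + (1/11)*sqrt(146). At the order-2 pole a set g(θ) = (θ - a)^2*f(θ) = [(-5*θ - 2/29)/(θ + 6/5)] / (θ - a')^2.
Order-2 pole: residue = g'(a); g'(5/11 - (1/11)*sqrt(146)) = -6503750/5139989 - (59480615535/438256022096)*sqrt(146), so the residue is -6503750/5139989 - (59480615535/438256022096)*sqrt(146).
The factor θ**2 - 10*θ/11 - 1 splits as (θ - a)(θ - a') with a = 5/11 + (1/11)*sqrt(146), a' = 5/11 - (1/11)*sqrt(146). At the order-2 pole a set g(θ) = (θ - a)^2*f(θ) = [(-5*θ - 2/29)/(θ + 6/5)] / (θ - a')^2.
Order-2 pole: residue = g'(a); g'(5/11 + (1/11)*sqrt(146)) = -6503750/5139989 + (59480615535/438256022096)*sqrt(146), so the residue is -6503750/5139989 + (59480615535/438256022096)*sqrt(146).
List the singular points by increasing real part (a conjugate pair: the negative imaginary part first).


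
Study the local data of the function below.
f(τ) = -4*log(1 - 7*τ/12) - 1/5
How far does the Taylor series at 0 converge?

The radius of convergence is 12/7.

Branch term (-4)*log(1 - τ/(12/7)): its argument vanishes at τ = 12/7, a logarithmic branch point, modulus 12/7.
The radius of convergence is the smallest modulus among the singular points: 12/7.


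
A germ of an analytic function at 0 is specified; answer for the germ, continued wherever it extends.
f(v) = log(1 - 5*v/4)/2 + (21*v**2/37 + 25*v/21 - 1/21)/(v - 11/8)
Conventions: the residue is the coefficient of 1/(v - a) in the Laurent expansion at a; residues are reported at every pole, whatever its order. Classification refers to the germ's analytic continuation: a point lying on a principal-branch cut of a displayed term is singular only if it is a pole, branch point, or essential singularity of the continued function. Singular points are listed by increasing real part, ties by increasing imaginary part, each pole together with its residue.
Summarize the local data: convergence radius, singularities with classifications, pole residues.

Radius of convergence at 0: 4/5.
At 4/5: a logarithmic branch point.
At 11/8: a pole of order 1; residue 44131/16576.

Denominator factor (v - 11/8): pole of order 1 at 11/8, modulus 11/8.
Branch term (1/2)*log(1 - v/(4/5)): its argument vanishes at v = 4/5, a logarithmic branch point, modulus 4/5.
The radius of convergence is the smallest modulus among the singular points: 4/5.
The branch term is analytic at 11/8 and contributes nothing to the residue; only the rational part matters.
At the order-1 pole 11/8 set g(v) = (v - (11/8))*(rational part) = 21*v**2/37 + 25*v/21 - 1/21.
Simple pole: residue = g(a) at a = 11/8, which is 44131/16576.
List the singular points by increasing real part (a conjugate pair: the negative imaginary part first).


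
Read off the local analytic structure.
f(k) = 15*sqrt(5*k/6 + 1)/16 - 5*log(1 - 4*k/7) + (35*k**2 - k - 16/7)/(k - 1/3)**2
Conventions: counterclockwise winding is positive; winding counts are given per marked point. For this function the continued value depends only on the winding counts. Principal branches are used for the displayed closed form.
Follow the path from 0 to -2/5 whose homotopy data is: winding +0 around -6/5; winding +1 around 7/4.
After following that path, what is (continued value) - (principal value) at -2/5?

Continued minus principal equals -(10)*pi*i.

The rational part is single-valued and drops out of the difference; each branch term changes only by its own monodromy.
(15/16)*sqrt(1 - k/(-6/5)): winding +0 is even, the square root returns to the same sheet, contribution 0.
(-5)*log(1 - k/(7/4)): each positive loop around 7/4 adds 2*pi*i to the log, so winding +1 contributes (-5)*(1)*2*pi*i = -(10)*pi*i.
Summing the contributions at k = -2/5 gives -(10)*pi*i.


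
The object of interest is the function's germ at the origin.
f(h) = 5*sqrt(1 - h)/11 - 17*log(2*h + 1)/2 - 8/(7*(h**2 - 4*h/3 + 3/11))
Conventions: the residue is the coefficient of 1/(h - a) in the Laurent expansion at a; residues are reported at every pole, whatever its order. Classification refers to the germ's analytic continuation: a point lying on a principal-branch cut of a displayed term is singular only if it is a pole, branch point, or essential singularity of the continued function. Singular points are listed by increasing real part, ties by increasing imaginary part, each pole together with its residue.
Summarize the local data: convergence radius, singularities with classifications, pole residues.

Denominator factor (h**2 - 4*h/3 + 3/11): discriminant 68/99, real irrational roots 2/3 + (1/33)*sqrt(187) and 2/3 - (1/33)*sqrt(187); poles of order 1, moduli 2/3 + (1/33)*sqrt(187) and 2/3 - (1/33)*sqrt(187).
Branch term (5/11)*sqrt(1 - h/(1)): its argument vanishes at h = 1, a square-root branch point, modulus 1.
Branch term (-17/2)*log(1 - h/(-1/2)): its argument vanishes at h = -1/2, a logarithmic branch point, modulus 1/2.
The radius of convergence is the smallest modulus among the singular points: 2/3 - (1/33)*sqrt(187).
The branch terms are analytic at 2/3 - (1/33)*sqrt(187) and contribute nothing to the residue; only the rational part matters.
The factor h**2 - 4*h/3 + 3/11 splits as (h - a)(h - a') with a = 2/3 - (1/33)*sqrt(187), a' = 2/3 + (1/33)*sqrt(187). At the order-1 pole a set g(h) = (h - a)*(rational part) = [-8/7] / (h - a').
Simple pole: residue = g(a) at a = 2/3 - (1/33)*sqrt(187), which is (12/119)*sqrt(187).
The branch terms are analytic at 2/3 + (1/33)*sqrt(187) and contribute nothing to the residue; only the rational part matters.
The factor h**2 - 4*h/3 + 3/11 splits as (h - a)(h - a') with a = 2/3 + (1/33)*sqrt(187), a' = 2/3 - (1/33)*sqrt(187). At the order-1 pole a set g(h) = (h - a)*(rational part) = [-8/7] / (h - a').
Simple pole: residue = g(a) at a = 2/3 + (1/33)*sqrt(187), which is -(12/119)*sqrt(187).
List the singular points by increasing real part (a conjugate pair: the negative imaginary part first).

Radius of convergence at 0: 2/3 - (1/33)*sqrt(187).
At -1/2: a logarithmic branch point.
At 2/3 - (1/33)*sqrt(187): a pole of order 1; residue (12/119)*sqrt(187).
At 1: an algebraic (square-root) branch point.
At 2/3 + (1/33)*sqrt(187): a pole of order 1; residue -(12/119)*sqrt(187).


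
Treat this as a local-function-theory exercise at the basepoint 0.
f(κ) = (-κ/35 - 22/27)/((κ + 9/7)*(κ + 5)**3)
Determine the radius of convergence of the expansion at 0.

The radius of convergence is 9/7.

Denominator factor (κ + 5)^3: pole of order 3 at -5, modulus 5.
Denominator factor (κ + 9/7): pole of order 1 at -9/7, modulus 9/7.
The radius of convergence is the smallest modulus among the singular points: 9/7.


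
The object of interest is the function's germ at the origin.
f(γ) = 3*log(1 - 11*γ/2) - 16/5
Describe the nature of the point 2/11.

The point is a logarithmic branch point.

The term (3)*log(1 - γ/(2/11)) has argument 1 - 2/11/(2/11) = 0 at 2/11: a logarithmic (infinitely-sheeted) branch point; the remaining terms are analytic or single-valued there.


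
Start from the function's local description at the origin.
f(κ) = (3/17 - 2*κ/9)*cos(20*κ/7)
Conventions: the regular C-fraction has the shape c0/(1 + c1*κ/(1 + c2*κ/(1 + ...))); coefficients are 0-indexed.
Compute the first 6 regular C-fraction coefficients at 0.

Taylor coefficients (expand at 0): a_0 = 3/17, a_1 = -2/9, a_2 = -600/833, a_3 = 400/441, a_4 = 20000/40817, a_5 = -40000/64827.
c0 = a_0 = 3/17. Peel one level at a time: if S = 1 + c*κ/S' with S'(0) = 1, then c is the κ-coefficient of S and S' = c*κ/(S - 1).
S_1 = c0/f = 1 + (34/27)*κ + (202444/35721)*κ^2 + ...; c1 = 34/27.
S_2 = c1*κ/(S_1 - 1) = 1 + (-101222/22491)*κ + (10122200/693889)*κ^2 + ...; c2 = -101222/22491.
S_3 = c2*κ/(S_2 - 1) = 1 + (2700/833)*κ + (-6075000/2479939)*κ^2 + ...; c3 = 2700/833.
S_4 = c3*κ/(S_3 - 1) = 1 + (38250/50611)*κ + (-2924102000/7684419963)*κ^2 + ...; c4 = 38250/50611.
S_5 = c4*κ/(S_4 - 1) = 1 + (688024/1366497)*κ + ...; c5 = 688024/1366497.

The regular C-fraction coefficients are [3/17, 34/27, -101222/22491, 2700/833, 38250/50611, 688024/1366497].


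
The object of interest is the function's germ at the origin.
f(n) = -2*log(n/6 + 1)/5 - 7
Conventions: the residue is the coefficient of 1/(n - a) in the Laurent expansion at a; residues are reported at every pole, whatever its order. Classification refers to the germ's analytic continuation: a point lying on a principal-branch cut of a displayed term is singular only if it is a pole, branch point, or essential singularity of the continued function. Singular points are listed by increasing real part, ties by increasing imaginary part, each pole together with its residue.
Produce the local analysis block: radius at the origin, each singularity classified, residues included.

Branch term (-2/5)*log(1 - n/(-6)): its argument vanishes at n = -6, a logarithmic branch point, modulus 6.
The radius of convergence is the smallest modulus among the singular points: 6.

Radius of convergence at 0: 6.
At -6: a logarithmic branch point.


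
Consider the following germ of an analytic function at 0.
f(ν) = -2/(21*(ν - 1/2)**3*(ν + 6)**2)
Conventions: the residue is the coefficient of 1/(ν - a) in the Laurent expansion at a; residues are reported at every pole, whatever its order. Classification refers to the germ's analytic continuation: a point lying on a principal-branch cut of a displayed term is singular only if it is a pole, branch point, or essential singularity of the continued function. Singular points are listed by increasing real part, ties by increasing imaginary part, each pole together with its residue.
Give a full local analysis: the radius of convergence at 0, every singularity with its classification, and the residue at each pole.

Denominator factor (ν + 6)^2: pole of order 2 at -6, modulus 6.
Denominator factor (ν - 1/2)^3: pole of order 3 at 1/2, modulus 1/2.
The radius of convergence is the smallest modulus among the singular points: 1/2.
At the order-2 pole -6 set g(ν) = (ν - (-6))^2*f(ν) = -2/(21*(ν - 1/2)**3).
Order-2 pole: residue = g'(a); g'(-6) = 32/199927, so the residue is 32/199927.
At the order-3 pole 1/2 set g(ν) = (ν - (1/2))^3*f(ν) = -2/(21*(ν + 6)**2).
Order-3 pole: residue = g''(a)/2; g''(1/2) = -64/199927, so the residue is -32/199927.
List the singular points by increasing real part (a conjugate pair: the negative imaginary part first).

Radius of convergence at 0: 1/2.
At -6: a pole of order 2; residue 32/199927.
At 1/2: a pole of order 3; residue -32/199927.


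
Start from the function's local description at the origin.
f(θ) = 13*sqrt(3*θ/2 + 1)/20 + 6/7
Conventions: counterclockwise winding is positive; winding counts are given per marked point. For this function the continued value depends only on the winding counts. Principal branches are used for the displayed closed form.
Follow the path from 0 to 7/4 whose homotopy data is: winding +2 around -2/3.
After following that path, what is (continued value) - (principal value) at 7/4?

The rational part is single-valued and drops out of the difference; each branch term changes only by its own monodromy.
(13/20)*sqrt(1 - θ/(-2/3)): winding +2 is even, the square root returns to the same sheet, contribution 0.
Summing the contributions at θ = 7/4 gives 0.

Continued minus principal equals 0.


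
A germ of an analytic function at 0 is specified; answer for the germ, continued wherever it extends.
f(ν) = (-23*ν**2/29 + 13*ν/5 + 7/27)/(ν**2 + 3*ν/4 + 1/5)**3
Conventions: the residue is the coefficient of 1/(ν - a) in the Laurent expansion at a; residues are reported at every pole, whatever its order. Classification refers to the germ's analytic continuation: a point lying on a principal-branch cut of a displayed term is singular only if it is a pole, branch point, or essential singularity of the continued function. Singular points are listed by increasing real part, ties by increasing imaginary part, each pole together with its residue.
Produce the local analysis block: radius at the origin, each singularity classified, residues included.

Denominator factor (ν**2 + 3*ν/4 + 1/5)^3: discriminant -19/80, complex-conjugate roots (-3/8) + ((1/40)*sqrt(95))*i and (-3/8) - ((1/40)*sqrt(95))*i; poles of order 3, moduli (1/5)*sqrt(5) and (1/5)*sqrt(5).
The radius of convergence is the smallest modulus among the singular points: (1/5)*sqrt(5).
The factor ν**2 + 3*ν/4 + 1/5 splits as (ν - a)(ν - a') with a = (-3/8) - ((1/40)*sqrt(95))*i, a' = (-3/8) + ((1/40)*sqrt(95))*i. At the order-3 pole a set g(ν) = (ν - a)^3*f(ν) = [-23*ν**2/29 + 13*ν/5 + 7/27] / (ν - a')^3.
Order-3 pole: residue = g''(a)/2; g''((-3/8) - ((1/40)*sqrt(95))*i) = -((67588480/1790199)*sqrt(95))*i, so the residue is -((33794240/1790199)*sqrt(95))*i.
The factor ν**2 + 3*ν/4 + 1/5 splits as (ν - a)(ν - a') with a = (-3/8) + ((1/40)*sqrt(95))*i, a' = (-3/8) - ((1/40)*sqrt(95))*i. At the order-3 pole a set g(ν) = (ν - a)^3*f(ν) = [-23*ν**2/29 + 13*ν/5 + 7/27] / (ν - a')^3.
Order-3 pole: residue = g''(a)/2; g''((-3/8) + ((1/40)*sqrt(95))*i) = ((67588480/1790199)*sqrt(95))*i, so the residue is ((33794240/1790199)*sqrt(95))*i.
List the singular points by increasing real part (a conjugate pair: the negative imaginary part first).

Radius of convergence at 0: (1/5)*sqrt(5).
At (-3/8) - ((1/40)*sqrt(95))*i: a pole of order 3; residue -((33794240/1790199)*sqrt(95))*i.
At (-3/8) + ((1/40)*sqrt(95))*i: a pole of order 3; residue ((33794240/1790199)*sqrt(95))*i.


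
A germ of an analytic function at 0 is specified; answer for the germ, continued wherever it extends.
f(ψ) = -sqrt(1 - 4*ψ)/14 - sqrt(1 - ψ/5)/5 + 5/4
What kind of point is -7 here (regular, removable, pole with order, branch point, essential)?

There is no denominator, hence no pole anywhere.
Branch term sqrt(1 - ψ/(1/4)): argument at -7 is 29, nonzero, so -7 is not its branch point (a point on a principal cut is still regular for the continued germ).
Branch term sqrt(1 - ψ/(5)): argument at -7 is 12/5, nonzero, so -7 is not its branch point (a point on a principal cut is still regular for the continued germ).
So the germ continues analytically to -7.

The point is a regular point.


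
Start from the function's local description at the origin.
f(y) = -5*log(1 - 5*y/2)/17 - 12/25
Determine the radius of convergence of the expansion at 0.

Branch term (-5/17)*log(1 - y/(2/5)): its argument vanishes at y = 2/5, a logarithmic branch point, modulus 2/5.
The radius of convergence is the smallest modulus among the singular points: 2/5.

The radius of convergence is 2/5.


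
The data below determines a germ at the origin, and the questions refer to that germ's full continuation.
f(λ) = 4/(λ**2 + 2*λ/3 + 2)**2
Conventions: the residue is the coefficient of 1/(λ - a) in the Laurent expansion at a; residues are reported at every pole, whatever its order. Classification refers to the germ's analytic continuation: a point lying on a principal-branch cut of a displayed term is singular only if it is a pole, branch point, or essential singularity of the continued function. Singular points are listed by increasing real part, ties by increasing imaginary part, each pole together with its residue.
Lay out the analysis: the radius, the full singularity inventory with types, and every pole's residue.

Radius of convergence at 0: sqrt(2).
At (-1/3) - ((1/3)*sqrt(17))*i: a pole of order 2; residue ((27/289)*sqrt(17))*i.
At (-1/3) + ((1/3)*sqrt(17))*i: a pole of order 2; residue -((27/289)*sqrt(17))*i.

Denominator factor (λ**2 + 2*λ/3 + 2)^2: discriminant -68/9, complex-conjugate roots (-1/3) + ((1/3)*sqrt(17))*i and (-1/3) - ((1/3)*sqrt(17))*i; poles of order 2, moduli sqrt(2) and sqrt(2).
The radius of convergence is the smallest modulus among the singular points: sqrt(2).
The factor λ**2 + 2*λ/3 + 2 splits as (λ - a)(λ - a') with a = (-1/3) - ((1/3)*sqrt(17))*i, a' = (-1/3) + ((1/3)*sqrt(17))*i. At the order-2 pole a set g(λ) = (λ - a)^2*f(λ) = [4] / (λ - a')^2.
Order-2 pole: residue = g'(a); g'((-1/3) - ((1/3)*sqrt(17))*i) = ((27/289)*sqrt(17))*i, so the residue is ((27/289)*sqrt(17))*i.
The factor λ**2 + 2*λ/3 + 2 splits as (λ - a)(λ - a') with a = (-1/3) + ((1/3)*sqrt(17))*i, a' = (-1/3) - ((1/3)*sqrt(17))*i. At the order-2 pole a set g(λ) = (λ - a)^2*f(λ) = [4] / (λ - a')^2.
Order-2 pole: residue = g'(a); g'((-1/3) + ((1/3)*sqrt(17))*i) = -((27/289)*sqrt(17))*i, so the residue is -((27/289)*sqrt(17))*i.
List the singular points by increasing real part (a conjugate pair: the negative imaginary part first).


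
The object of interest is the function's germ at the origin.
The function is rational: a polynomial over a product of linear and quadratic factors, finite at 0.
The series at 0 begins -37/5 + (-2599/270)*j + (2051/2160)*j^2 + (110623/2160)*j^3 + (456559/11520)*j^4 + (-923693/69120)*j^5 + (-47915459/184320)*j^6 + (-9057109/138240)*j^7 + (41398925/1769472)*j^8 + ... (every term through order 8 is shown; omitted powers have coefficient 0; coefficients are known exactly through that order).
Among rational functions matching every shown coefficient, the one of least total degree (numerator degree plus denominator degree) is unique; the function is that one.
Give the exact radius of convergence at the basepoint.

The radius of convergence is 1/2.

No rational of total degree below 7 reproduces all 9 coefficients; solving the [2/5] Pade equations on them gives f(j) = (j**2/5 - 20*j/27 - 37/40)/((j + 1/2)*(j**2 - 5*j/8 + 1/2)**2), whose expansion matches every shown term.
Denominator factor (j**2 - 5*j/8 + 1/2)^2: discriminant -103/64, complex-conjugate roots (5/16) + ((1/16)*sqrt(103))*i and (5/16) - ((1/16)*sqrt(103))*i; poles of order 2, moduli (1/2)*sqrt(2) and (1/2)*sqrt(2).
Denominator factor (j + 1/2): pole of order 1 at -1/2, modulus 1/2.
The radius of convergence is the smallest modulus among the singular points: 1/2.


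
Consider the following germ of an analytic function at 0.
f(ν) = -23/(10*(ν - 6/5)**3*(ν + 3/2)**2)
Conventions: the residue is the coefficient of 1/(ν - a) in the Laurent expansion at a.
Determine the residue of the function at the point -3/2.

At the order-2 pole -3/2 set g(ν) = (ν - (-3/2))^2*f(ν) = -23/(10*(ν - 6/5)**3).
Order-2 pole: residue = g'(a); g'(-3/2) = 23000/177147, so the residue is 23000/177147.

The residue is 23000/177147.


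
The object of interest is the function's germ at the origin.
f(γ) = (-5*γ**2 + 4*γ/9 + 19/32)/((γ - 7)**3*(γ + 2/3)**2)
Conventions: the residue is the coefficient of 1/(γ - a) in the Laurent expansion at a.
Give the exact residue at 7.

The residue is 126345/8954912.

At the order-3 pole 7 set g(γ) = (γ - (7))^3*f(γ) = (-5*γ**2 + 4*γ/9 + 19/32)/(γ + 2/3)**2.
Order-3 pole: residue = g''(a)/2; g''(7) = 126345/4477456, so the residue is 126345/8954912.


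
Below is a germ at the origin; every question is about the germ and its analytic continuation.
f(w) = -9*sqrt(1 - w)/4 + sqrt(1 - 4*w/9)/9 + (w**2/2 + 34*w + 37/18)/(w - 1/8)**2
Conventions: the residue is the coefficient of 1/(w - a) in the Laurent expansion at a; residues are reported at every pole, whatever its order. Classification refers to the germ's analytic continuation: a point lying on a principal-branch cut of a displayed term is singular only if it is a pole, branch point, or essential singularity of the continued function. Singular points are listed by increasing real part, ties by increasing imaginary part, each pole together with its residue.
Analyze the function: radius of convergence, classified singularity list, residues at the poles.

Denominator factor (w - 1/8)^2: pole of order 2 at 1/8, modulus 1/8.
Branch term (-9/4)*sqrt(1 - w/(1)): its argument vanishes at w = 1, a square-root branch point, modulus 1.
Branch term (1/9)*sqrt(1 - w/(9/4)): its argument vanishes at w = 9/4, a square-root branch point, modulus 9/4.
The radius of convergence is the smallest modulus among the singular points: 1/8.
The branch terms are analytic at 1/8 and contribute nothing to the residue; only the rational part matters.
At the order-2 pole 1/8 set g(w) = (w - (1/8))^2*(rational part) = w**2/2 + 34*w + 37/18.
Order-2 pole: residue = g'(a); g'(1/8) = 273/8, so the residue is 273/8.
List the singular points by increasing real part (a conjugate pair: the negative imaginary part first).

Radius of convergence at 0: 1/8.
At 1/8: a pole of order 2; residue 273/8.
At 1: an algebraic (square-root) branch point.
At 9/4: an algebraic (square-root) branch point.


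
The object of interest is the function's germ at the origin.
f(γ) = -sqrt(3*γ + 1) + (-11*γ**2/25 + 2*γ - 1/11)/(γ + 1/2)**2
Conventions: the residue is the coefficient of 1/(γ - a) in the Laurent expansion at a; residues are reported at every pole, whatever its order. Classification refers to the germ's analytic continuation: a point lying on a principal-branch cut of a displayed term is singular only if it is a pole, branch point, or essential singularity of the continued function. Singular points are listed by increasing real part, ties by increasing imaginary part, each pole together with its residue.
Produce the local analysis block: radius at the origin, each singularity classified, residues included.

Denominator factor (γ + 1/2)^2: pole of order 2 at -1/2, modulus 1/2.
Branch term (-1)*sqrt(1 - γ/(-1/3)): its argument vanishes at γ = -1/3, a square-root branch point, modulus 1/3.
The radius of convergence is the smallest modulus among the singular points: 1/3.
The branch term is analytic at -1/2 and contributes nothing to the residue; only the rational part matters.
At the order-2 pole -1/2 set g(γ) = (γ - (-1/2))^2*(rational part) = -11*γ**2/25 + 2*γ - 1/11.
Order-2 pole: residue = g'(a); g'(-1/2) = 61/25, so the residue is 61/25.
List the singular points by increasing real part (a conjugate pair: the negative imaginary part first).

Radius of convergence at 0: 1/3.
At -1/2: a pole of order 2; residue 61/25.
At -1/3: an algebraic (square-root) branch point.


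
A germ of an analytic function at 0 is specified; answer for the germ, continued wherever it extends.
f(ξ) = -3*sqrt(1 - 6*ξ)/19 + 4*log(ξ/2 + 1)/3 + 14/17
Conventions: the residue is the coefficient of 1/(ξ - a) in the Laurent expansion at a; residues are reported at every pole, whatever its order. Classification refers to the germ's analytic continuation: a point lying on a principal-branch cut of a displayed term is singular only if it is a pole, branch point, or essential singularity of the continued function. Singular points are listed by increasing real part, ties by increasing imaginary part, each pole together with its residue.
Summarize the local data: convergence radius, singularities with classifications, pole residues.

Branch term (4/3)*log(1 - ξ/(-2)): its argument vanishes at ξ = -2, a logarithmic branch point, modulus 2.
Branch term (-3/19)*sqrt(1 - ξ/(1/6)): its argument vanishes at ξ = 1/6, a square-root branch point, modulus 1/6.
The radius of convergence is the smallest modulus among the singular points: 1/6.
List the singular points by increasing real part (a conjugate pair: the negative imaginary part first).

Radius of convergence at 0: 1/6.
At -2: a logarithmic branch point.
At 1/6: an algebraic (square-root) branch point.
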